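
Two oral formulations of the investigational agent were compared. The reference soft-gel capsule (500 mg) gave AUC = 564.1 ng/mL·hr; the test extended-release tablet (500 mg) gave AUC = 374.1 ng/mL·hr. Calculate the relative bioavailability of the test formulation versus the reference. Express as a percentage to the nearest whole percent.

F_rel = 66%

F_rel = (AUC_test/D_test) / (AUC_ref/D_ref)
      = (374.1/500) / (564.1/500)
      = 0.7482 / 1.1282 = 0.6632 = 66.32%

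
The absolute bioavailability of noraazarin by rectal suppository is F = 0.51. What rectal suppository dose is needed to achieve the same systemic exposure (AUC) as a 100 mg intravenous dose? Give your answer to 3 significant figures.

For equal systemic exposure: F × D_ev = D_iv
D_ev = D_iv / F = 100 / 0.51 = 196.078 mg

D_rectal = 196 mg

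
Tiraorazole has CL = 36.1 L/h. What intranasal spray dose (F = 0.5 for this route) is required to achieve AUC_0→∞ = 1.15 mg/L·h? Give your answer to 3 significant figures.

Dose = CL × AUC_0→∞ / F
     = 36.1 × 1.15 / 0.5 = 83.03 mg

Dose = 83.0 mg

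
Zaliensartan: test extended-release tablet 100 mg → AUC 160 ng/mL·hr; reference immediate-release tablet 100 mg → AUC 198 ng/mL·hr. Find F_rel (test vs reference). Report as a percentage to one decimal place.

F_rel = 80.8%

F_rel = (AUC_test/D_test) / (AUC_ref/D_ref)
      = (160/100) / (198/100)
      = 1.6 / 1.98 = 0.8081 = 80.81%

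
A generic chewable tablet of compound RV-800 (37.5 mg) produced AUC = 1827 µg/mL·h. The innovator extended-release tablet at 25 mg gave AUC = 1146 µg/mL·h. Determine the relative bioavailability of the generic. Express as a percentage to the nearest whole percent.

F_rel = 106%

F_rel = (AUC_test/D_test) / (AUC_ref/D_ref)
      = (1827/37.5) / (1146/25)
      = 48.72 / 45.84 = 1.0628 = 106.28%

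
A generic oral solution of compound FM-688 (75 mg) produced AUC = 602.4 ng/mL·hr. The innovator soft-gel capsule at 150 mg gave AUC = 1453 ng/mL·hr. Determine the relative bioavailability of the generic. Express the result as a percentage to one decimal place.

F_rel = (AUC_test/D_test) / (AUC_ref/D_ref)
      = (602.4/75) / (1453/150)
      = 8.032 / 9.68667 = 0.8292 = 82.92%

F_rel = 82.9%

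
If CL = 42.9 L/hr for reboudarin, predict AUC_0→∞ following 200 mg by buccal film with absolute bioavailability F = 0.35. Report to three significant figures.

AUC_0→∞ = F × Dose / CL
        = 0.35 × 200 / 42.9 = 1.6317 mg/L·hr

AUC = 1.63 mg/L·hr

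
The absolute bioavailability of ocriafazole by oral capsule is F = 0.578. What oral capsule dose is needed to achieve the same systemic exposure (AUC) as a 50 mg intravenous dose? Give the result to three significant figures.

For equal systemic exposure: F × D_ev = D_iv
D_ev = D_iv / F = 50 / 0.578 = 86.5052 mg

D_oral = 86.5 mg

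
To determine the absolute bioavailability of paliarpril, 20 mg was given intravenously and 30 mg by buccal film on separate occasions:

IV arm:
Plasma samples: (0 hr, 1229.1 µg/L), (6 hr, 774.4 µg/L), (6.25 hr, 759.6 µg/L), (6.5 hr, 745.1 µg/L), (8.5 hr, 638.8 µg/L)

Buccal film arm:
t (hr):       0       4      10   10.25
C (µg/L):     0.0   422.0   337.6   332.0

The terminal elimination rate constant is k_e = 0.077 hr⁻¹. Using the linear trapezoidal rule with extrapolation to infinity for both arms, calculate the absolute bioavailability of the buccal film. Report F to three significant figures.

Trapezoidal AUC_0→8.5 (IV):
  [0→6]: (1229.1+774.4)/2 × 6 = 6010.5
  [6→6.25]: (774.4+759.6)/2 × 0.25 = 191.75
  [6.25→6.5]: (759.6+745.1)/2 × 0.25 = 188.0875
  [6.5→8.5]: (745.1+638.8)/2 × 2 = 1383.9
  Sum = 7774.2375 µg/L·hr
IV tail: 638.8/0.077 = 8296.104; AUC_iv,0→∞ = 7774.2375 + 8296.104 = 16070.3415 µg/L·hr
Trapezoidal AUC_0→10.25 (buccal film):
  [0→4]: (0.0+422.0)/2 × 4 = 844.0
  [4→10]: (422.0+337.6)/2 × 6 = 2278.8
  [10→10.25]: (337.6+332.0)/2 × 0.25 = 83.7
  Sum = 3206.5 µg/L·hr
buccal film tail: 332.0/0.077 = 4311.688; AUC_ev,0→∞ = 3206.5 + 4311.688 = 7518.188 µg/L·hr
F = (AUC_ev/D_ev)/(AUC_iv/D_iv) = (7518.188/30)/(16070.3415/20) = 250.606/803.517 = 0.3119

F = 0.312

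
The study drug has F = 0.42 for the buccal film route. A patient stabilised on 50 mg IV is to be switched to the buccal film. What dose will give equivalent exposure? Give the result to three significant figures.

For equal systemic exposure: F × D_ev = D_iv
D_ev = D_iv / F = 50 / 0.42 = 119.048 mg

D_buccal = 119 mg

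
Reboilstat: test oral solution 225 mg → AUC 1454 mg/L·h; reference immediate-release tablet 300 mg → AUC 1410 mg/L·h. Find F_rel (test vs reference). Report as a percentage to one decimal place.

F_rel = (AUC_test/D_test) / (AUC_ref/D_ref)
      = (1454/225) / (1410/300)
      = 6.46222 / 4.7 = 1.3749 = 137.49%

F_rel = 137.5%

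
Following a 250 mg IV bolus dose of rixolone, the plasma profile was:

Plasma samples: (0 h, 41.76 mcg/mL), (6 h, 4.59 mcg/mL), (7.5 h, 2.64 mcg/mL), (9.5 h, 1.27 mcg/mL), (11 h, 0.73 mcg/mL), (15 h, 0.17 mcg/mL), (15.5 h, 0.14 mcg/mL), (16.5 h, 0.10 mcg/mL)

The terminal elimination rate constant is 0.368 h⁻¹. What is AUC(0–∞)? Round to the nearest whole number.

AUC = 152 mcg/mL·h

Trapezoidal AUC_0→16.5:
  [0→6]: (41.76+4.59)/2 × 6 = 139.05
  [6→7.5]: (4.59+2.64)/2 × 1.5 = 5.4225
  [7.5→9.5]: (2.64+1.27)/2 × 2 = 3.91
  [9.5→11]: (1.27+0.73)/2 × 1.5 = 1.5
  [11→15]: (0.73+0.17)/2 × 4 = 1.8
  [15→15.5]: (0.17+0.14)/2 × 0.5 = 0.0775
  [15.5→16.5]: (0.14+0.10)/2 × 1 = 0.12
  Sum = 151.88 mcg/mL·h
Extrapolated tail: C_last / k_e = 0.10 / 0.368 = 0.272
AUC_0→∞ = 151.88 + 0.272 = 152.152 mcg/mL·h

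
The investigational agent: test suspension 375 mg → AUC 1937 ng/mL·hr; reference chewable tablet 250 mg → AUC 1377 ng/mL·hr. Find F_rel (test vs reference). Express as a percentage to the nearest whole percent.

F_rel = (AUC_test/D_test) / (AUC_ref/D_ref)
      = (1937/375) / (1377/250)
      = 5.16533 / 5.508 = 0.9378 = 93.78%

F_rel = 94%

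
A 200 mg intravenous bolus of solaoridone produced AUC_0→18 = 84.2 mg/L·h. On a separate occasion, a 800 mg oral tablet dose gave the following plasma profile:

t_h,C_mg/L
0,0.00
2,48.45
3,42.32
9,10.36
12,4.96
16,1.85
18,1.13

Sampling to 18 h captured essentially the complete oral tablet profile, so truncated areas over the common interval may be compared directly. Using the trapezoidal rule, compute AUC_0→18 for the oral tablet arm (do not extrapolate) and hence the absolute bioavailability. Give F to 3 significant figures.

Trapezoidal AUC_0→18 (oral tablet):
  [0→2]: (0.00+48.45)/2 × 2 = 48.45
  [2→3]: (48.45+42.32)/2 × 1 = 45.385
  [3→9]: (42.32+10.36)/2 × 6 = 158.04
  [9→12]: (10.36+4.96)/2 × 3 = 22.98
  [12→16]: (4.96+1.85)/2 × 4 = 13.62
  [16→18]: (1.85+1.13)/2 × 2 = 2.98
  Sum = 291.455 mg/L·h
F = (AUC_ev/D_ev)/(AUC_iv/D_iv) = (291.455/800)/(84.2/200) = 0.36431875/0.421 = 0.8654

F = 0.865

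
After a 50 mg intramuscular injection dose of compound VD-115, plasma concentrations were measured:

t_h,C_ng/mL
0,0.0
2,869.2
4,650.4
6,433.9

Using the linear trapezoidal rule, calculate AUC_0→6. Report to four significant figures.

Trapezoidal AUC_0→6:
  [0→2]: (0.0+869.2)/2 × 2 = 869.2
  [2→4]: (869.2+650.4)/2 × 2 = 1519.6
  [4→6]: (650.4+433.9)/2 × 2 = 1084.3
  Sum = 3473.1 ng/mL·h

AUC = 3473 ng/mL·h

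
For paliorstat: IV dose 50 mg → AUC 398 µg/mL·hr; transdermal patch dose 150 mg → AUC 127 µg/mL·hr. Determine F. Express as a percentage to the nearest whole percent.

F = 11%

F = (AUC_ev / D_ev) / (AUC_iv / D_iv)
  = (127/150) / (398/50)
  = 0.846667 / 7.96 = 0.1064
  = 10.64%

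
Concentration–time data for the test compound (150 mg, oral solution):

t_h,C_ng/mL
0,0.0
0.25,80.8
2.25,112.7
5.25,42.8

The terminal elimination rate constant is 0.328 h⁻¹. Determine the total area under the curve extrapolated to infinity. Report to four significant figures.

Trapezoidal AUC_0→5.25:
  [0→0.25]: (0.0+80.8)/2 × 0.25 = 10.1
  [0.25→2.25]: (80.8+112.7)/2 × 2 = 193.5
  [2.25→5.25]: (112.7+42.8)/2 × 3 = 233.25
  Sum = 436.85 ng/mL·h
Extrapolated tail: C_last / k_e = 42.8 / 0.328 = 130.488
AUC_0→∞ = 436.85 + 130.488 = 567.338 ng/mL·h

AUC = 567.3 ng/mL·h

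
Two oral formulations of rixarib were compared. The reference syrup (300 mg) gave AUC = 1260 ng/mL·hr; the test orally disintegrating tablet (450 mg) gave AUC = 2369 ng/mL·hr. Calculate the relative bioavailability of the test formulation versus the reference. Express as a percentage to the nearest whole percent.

F_rel = 125%

F_rel = (AUC_test/D_test) / (AUC_ref/D_ref)
      = (2369/450) / (1260/300)
      = 5.26444 / 4.2 = 1.2534 = 125.34%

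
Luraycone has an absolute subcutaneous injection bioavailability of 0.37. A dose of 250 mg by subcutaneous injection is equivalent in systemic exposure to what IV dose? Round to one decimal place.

D_iv = 92.5 mg

Systemic exposure from an extravascular dose = F × D_ev, so the equivalent IV dose is F × D_ev.
D_iv = F × D_ev = 0.37 × 250 = 92.5 mg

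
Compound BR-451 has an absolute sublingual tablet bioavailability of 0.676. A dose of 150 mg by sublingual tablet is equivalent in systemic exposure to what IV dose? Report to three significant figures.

D_iv = 101 mg

Systemic exposure from an extravascular dose = F × D_ev, so the equivalent IV dose is F × D_ev.
D_iv = F × D_ev = 0.676 × 150 = 101.4 mg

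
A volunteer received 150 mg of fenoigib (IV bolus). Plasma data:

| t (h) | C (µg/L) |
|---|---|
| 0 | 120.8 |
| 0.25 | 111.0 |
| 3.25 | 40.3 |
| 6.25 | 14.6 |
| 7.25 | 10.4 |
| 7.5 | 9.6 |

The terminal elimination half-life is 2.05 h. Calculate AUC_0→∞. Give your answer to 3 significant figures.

Trapezoidal AUC_0→7.5:
  [0→0.25]: (120.8+111.0)/2 × 0.25 = 28.975
  [0.25→3.25]: (111.0+40.3)/2 × 3 = 226.95
  [3.25→6.25]: (40.3+14.6)/2 × 3 = 82.35
  [6.25→7.25]: (14.6+10.4)/2 × 1 = 12.5
  [7.25→7.5]: (10.4+9.6)/2 × 0.25 = 2.5
  Sum = 353.275 µg/L·h
k_e = ln2 / t½ = 0.693147 / 2.05 = 0.3381 h^-1
Extrapolated tail: C_last / k_e = 9.6 / 0.3381 = 28.394
AUC_0→∞ = 353.275 + 28.394 = 381.669 µg/L·h

AUC = 382 µg/L·h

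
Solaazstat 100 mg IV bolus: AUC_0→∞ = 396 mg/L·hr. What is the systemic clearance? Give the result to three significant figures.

CL = Dose_iv / AUC_0→∞
   = 100 / 396 = 0.252525 L/hr

CL = 0.253 L/hr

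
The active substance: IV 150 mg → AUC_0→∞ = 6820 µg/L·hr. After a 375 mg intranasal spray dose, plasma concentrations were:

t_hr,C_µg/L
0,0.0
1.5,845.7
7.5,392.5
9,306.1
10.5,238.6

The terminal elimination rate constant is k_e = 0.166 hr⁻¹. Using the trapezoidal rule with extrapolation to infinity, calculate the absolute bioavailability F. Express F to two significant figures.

F = 0.39

Trapezoidal AUC_0→10.5 (intranasal spray):
  [0→1.5]: (0.0+845.7)/2 × 1.5 = 634.275
  [1.5→7.5]: (845.7+392.5)/2 × 6 = 3714.6
  [7.5→9]: (392.5+306.1)/2 × 1.5 = 523.95
  [9→10.5]: (306.1+238.6)/2 × 1.5 = 408.525
  Sum = 5281.35 µg/L·hr
Tail: C_last/k_e = 238.6/0.166 = 1437.349
AUC_0→∞ (intranasal spray) = 5281.35 + 1437.349 = 6718.699 µg/L·hr
F = (AUC_ev/D_ev)/(AUC_iv/D_iv) = (6718.699/375)/(6820/150) = 17.9165/45.4667 = 0.3941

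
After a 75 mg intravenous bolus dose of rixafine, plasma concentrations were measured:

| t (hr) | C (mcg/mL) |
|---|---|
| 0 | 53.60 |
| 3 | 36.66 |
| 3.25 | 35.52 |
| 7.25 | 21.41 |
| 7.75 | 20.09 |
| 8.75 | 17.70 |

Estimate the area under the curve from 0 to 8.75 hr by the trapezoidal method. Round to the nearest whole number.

Trapezoidal AUC_0→8.75:
  [0→3]: (53.60+36.66)/2 × 3 = 135.39
  [3→3.25]: (36.66+35.52)/2 × 0.25 = 9.0225
  [3.25→7.25]: (35.52+21.41)/2 × 4 = 113.86
  [7.25→7.75]: (21.41+20.09)/2 × 0.5 = 10.375
  [7.75→8.75]: (20.09+17.70)/2 × 1 = 18.895
  Sum = 287.5425 mcg/mL·hr

AUC = 288 mcg/mL·hr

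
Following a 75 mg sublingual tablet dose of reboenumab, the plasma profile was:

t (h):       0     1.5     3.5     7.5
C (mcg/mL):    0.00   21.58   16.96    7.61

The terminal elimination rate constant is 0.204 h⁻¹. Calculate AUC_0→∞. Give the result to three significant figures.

Trapezoidal AUC_0→7.5:
  [0→1.5]: (0.00+21.58)/2 × 1.5 = 16.185
  [1.5→3.5]: (21.58+16.96)/2 × 2 = 38.54
  [3.5→7.5]: (16.96+7.61)/2 × 4 = 49.14
  Sum = 103.865 mcg/mL·h
Extrapolated tail: C_last / k_e = 7.61 / 0.204 = 37.304
AUC_0→∞ = 103.865 + 37.304 = 141.169 mcg/mL·h

AUC = 141 mcg/mL·h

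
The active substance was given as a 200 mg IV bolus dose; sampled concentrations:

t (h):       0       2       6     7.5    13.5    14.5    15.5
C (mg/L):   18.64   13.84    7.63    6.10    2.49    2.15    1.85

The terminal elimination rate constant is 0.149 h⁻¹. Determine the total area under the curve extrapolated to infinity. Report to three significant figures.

AUC = 128 mg/L·h

Trapezoidal AUC_0→15.5:
  [0→2]: (18.64+13.84)/2 × 2 = 32.48
  [2→6]: (13.84+7.63)/2 × 4 = 42.94
  [6→7.5]: (7.63+6.10)/2 × 1.5 = 10.2975
  [7.5→13.5]: (6.10+2.49)/2 × 6 = 25.77
  [13.5→14.5]: (2.49+2.15)/2 × 1 = 2.32
  [14.5→15.5]: (2.15+1.85)/2 × 1 = 2.0
  Sum = 115.8075 mg/L·h
Extrapolated tail: C_last / k_e = 1.85 / 0.149 = 12.416
AUC_0→∞ = 115.8075 + 12.416 = 128.2235 mg/L·h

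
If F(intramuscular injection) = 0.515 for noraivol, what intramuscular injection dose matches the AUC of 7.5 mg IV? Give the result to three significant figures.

For equal systemic exposure: F × D_ev = D_iv
D_ev = D_iv / F = 7.5 / 0.515 = 14.5631 mg

D_intramuscular = 14.6 mg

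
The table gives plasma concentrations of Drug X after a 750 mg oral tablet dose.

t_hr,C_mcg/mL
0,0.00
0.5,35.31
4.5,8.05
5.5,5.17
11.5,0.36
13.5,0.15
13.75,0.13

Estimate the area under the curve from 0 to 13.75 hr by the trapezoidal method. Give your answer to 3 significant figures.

Trapezoidal AUC_0→13.75:
  [0→0.5]: (0.00+35.31)/2 × 0.5 = 8.8275
  [0.5→4.5]: (35.31+8.05)/2 × 4 = 86.72
  [4.5→5.5]: (8.05+5.17)/2 × 1 = 6.61
  [5.5→11.5]: (5.17+0.36)/2 × 6 = 16.59
  [11.5→13.5]: (0.36+0.15)/2 × 2 = 0.51
  [13.5→13.75]: (0.15+0.13)/2 × 0.25 = 0.035
  Sum = 119.2925 mcg/mL·hr

AUC = 119 mcg/mL·hr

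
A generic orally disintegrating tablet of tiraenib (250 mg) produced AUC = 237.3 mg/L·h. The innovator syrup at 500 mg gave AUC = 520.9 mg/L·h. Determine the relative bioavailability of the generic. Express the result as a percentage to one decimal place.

F_rel = (AUC_test/D_test) / (AUC_ref/D_ref)
      = (237.3/250) / (520.9/500)
      = 0.9492 / 1.0418 = 0.9111 = 91.11%

F_rel = 91.1%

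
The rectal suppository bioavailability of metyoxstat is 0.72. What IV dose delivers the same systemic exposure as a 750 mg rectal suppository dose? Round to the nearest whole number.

D_iv = 540 mg

Systemic exposure from an extravascular dose = F × D_ev, so the equivalent IV dose is F × D_ev.
D_iv = F × D_ev = 0.72 × 750 = 540 mg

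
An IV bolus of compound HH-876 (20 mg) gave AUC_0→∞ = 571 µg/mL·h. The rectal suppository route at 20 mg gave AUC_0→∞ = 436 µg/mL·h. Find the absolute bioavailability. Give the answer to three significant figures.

F = 0.764

F = (AUC_ev / D_ev) / (AUC_iv / D_iv)
  = (436/20) / (571/20)
  = 21.8 / 28.55 = 0.7636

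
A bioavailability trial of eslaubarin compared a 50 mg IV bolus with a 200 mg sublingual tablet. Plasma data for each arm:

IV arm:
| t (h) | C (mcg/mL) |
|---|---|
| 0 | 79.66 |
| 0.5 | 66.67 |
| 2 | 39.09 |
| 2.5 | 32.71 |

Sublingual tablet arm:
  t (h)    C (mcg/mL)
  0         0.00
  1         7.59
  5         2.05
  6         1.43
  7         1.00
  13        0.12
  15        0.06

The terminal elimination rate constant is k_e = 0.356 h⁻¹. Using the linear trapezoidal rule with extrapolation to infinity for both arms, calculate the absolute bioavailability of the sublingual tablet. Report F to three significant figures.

Trapezoidal AUC_0→2.5 (IV):
  [0→0.5]: (79.66+66.67)/2 × 0.5 = 36.5825
  [0.5→2]: (66.67+39.09)/2 × 1.5 = 79.32
  [2→2.5]: (39.09+32.71)/2 × 0.5 = 17.95
  Sum = 133.8525 mcg/mL·h
IV tail: 32.71/0.356 = 91.882; AUC_iv,0→∞ = 133.8525 + 91.882 = 225.7345 mcg/mL·h
Trapezoidal AUC_0→15 (sublingual tablet):
  [0→1]: (0.00+7.59)/2 × 1 = 3.795
  [1→5]: (7.59+2.05)/2 × 4 = 19.28
  [5→6]: (2.05+1.43)/2 × 1 = 1.74
  [6→7]: (1.43+1.00)/2 × 1 = 1.215
  [7→13]: (1.00+0.12)/2 × 6 = 3.36
  [13→15]: (0.12+0.06)/2 × 2 = 0.18
  Sum = 29.57 mcg/mL·h
sublingual tablet tail: 0.06/0.356 = 0.169; AUC_ev,0→∞ = 29.57 + 0.169 = 29.739 mcg/mL·h
F = (AUC_ev/D_ev)/(AUC_iv/D_iv) = (29.739/200)/(225.7345/50) = 0.148695/4.51469 = 0.0329

F = 0.0329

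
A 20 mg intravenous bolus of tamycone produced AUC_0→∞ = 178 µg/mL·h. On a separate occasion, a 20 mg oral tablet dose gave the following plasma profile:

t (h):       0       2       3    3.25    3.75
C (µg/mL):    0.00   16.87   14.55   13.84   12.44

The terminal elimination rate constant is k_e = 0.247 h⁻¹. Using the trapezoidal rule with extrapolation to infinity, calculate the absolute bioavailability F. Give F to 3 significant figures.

Trapezoidal AUC_0→3.75 (oral tablet):
  [0→2]: (0.00+16.87)/2 × 2 = 16.87
  [2→3]: (16.87+14.55)/2 × 1 = 15.71
  [3→3.25]: (14.55+13.84)/2 × 0.25 = 3.54875
  [3.25→3.75]: (13.84+12.44)/2 × 0.5 = 6.57
  Sum = 42.69875 µg/mL·h
Tail: C_last/k_e = 12.44/0.247 = 50.364
AUC_0→∞ (oral tablet) = 42.69875 + 50.364 = 93.06275 µg/mL·h
F = (AUC_ev/D_ev)/(AUC_iv/D_iv) = (93.06275/20)/(178/20) = 4.6531375/8.9 = 0.5228

F = 0.523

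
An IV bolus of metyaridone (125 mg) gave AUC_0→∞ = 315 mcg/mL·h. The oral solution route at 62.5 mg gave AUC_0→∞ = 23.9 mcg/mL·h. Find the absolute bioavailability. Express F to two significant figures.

F = 0.15

F = (AUC_ev / D_ev) / (AUC_iv / D_iv)
  = (23.9/62.5) / (315/125)
  = 0.3824 / 2.52 = 0.1517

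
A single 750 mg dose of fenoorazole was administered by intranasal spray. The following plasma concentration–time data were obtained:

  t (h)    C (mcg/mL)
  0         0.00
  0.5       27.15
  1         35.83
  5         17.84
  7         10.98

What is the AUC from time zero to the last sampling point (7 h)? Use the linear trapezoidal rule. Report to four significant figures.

Trapezoidal AUC_0→7:
  [0→0.5]: (0.00+27.15)/2 × 0.5 = 6.7875
  [0.5→1]: (27.15+35.83)/2 × 0.5 = 15.745
  [1→5]: (35.83+17.84)/2 × 4 = 107.34
  [5→7]: (17.84+10.98)/2 × 2 = 28.82
  Sum = 158.6925 mcg/mL·h

AUC = 158.7 mcg/mL·h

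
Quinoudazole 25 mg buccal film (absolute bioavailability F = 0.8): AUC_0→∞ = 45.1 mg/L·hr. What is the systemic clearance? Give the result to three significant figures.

CL = 0.443 L/hr

CL = F × Dose / AUC_0→∞
   = 0.8 × 25 / 45.1 = 0.443459 L/hr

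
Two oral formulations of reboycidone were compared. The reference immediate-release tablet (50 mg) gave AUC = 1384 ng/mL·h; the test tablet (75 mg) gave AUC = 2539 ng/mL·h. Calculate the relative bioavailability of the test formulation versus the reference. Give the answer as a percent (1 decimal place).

F_rel = 122.3%

F_rel = (AUC_test/D_test) / (AUC_ref/D_ref)
      = (2539/75) / (1384/50)
      = 33.8533 / 27.68 = 1.2230 = 122.30%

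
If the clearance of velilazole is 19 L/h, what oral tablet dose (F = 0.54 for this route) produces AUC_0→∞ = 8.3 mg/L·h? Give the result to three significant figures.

Dose = CL × AUC_0→∞ / F
     = 19 × 8.3 / 0.54 = 292.037 mg

Dose = 292 mg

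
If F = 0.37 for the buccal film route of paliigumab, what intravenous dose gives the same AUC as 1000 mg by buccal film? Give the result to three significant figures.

D_iv = 370 mg

Systemic exposure from an extravascular dose = F × D_ev, so the equivalent IV dose is F × D_ev.
D_iv = F × D_ev = 0.37 × 1000 = 370 mg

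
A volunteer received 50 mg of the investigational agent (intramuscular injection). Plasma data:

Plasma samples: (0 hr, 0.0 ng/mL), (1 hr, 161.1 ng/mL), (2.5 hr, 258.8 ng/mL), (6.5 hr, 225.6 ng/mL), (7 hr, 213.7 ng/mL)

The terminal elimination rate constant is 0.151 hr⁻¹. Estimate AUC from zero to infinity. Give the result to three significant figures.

AUC = 2890 ng/mL·hr

Trapezoidal AUC_0→7:
  [0→1]: (0.0+161.1)/2 × 1 = 80.55
  [1→2.5]: (161.1+258.8)/2 × 1.5 = 314.925
  [2.5→6.5]: (258.8+225.6)/2 × 4 = 968.8
  [6.5→7]: (225.6+213.7)/2 × 0.5 = 109.825
  Sum = 1474.1 ng/mL·hr
Extrapolated tail: C_last / k_e = 213.7 / 0.151 = 1415.232
AUC_0→∞ = 1474.1 + 1415.232 = 2889.332 ng/mL·hr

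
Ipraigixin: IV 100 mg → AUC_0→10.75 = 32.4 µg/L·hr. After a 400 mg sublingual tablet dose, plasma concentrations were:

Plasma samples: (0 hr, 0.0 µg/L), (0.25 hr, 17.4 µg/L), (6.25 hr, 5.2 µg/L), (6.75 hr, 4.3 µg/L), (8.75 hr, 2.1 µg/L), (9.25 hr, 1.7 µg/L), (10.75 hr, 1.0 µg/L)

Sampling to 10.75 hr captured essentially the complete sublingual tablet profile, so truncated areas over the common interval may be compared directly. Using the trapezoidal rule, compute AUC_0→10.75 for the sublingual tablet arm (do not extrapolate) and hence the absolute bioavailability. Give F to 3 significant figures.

F = 0.631

Trapezoidal AUC_0→10.75 (sublingual tablet):
  [0→0.25]: (0.0+17.4)/2 × 0.25 = 2.175
  [0.25→6.25]: (17.4+5.2)/2 × 6 = 67.8
  [6.25→6.75]: (5.2+4.3)/2 × 0.5 = 2.375
  [6.75→8.75]: (4.3+2.1)/2 × 2 = 6.4
  [8.75→9.25]: (2.1+1.7)/2 × 0.5 = 0.95
  [9.25→10.75]: (1.7+1.0)/2 × 1.5 = 2.025
  Sum = 81.725 µg/L·hr
F = (AUC_ev/D_ev)/(AUC_iv/D_iv) = (81.725/400)/(32.4/100) = 0.2043125/0.324 = 0.6306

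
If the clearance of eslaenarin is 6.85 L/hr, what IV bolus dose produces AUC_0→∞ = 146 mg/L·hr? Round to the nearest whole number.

Dose_iv = CL × AUC_0→∞
     = 6.85 × 146 = 1000.1 mg

Dose = 1000 mg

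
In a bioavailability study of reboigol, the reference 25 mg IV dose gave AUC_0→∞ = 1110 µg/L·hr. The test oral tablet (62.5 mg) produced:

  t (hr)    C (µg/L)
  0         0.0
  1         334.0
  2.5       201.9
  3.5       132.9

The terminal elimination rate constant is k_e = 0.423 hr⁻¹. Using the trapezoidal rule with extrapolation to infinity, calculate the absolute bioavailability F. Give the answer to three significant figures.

F = 0.379

Trapezoidal AUC_0→3.5 (oral tablet):
  [0→1]: (0.0+334.0)/2 × 1 = 167.0
  [1→2.5]: (334.0+201.9)/2 × 1.5 = 401.925
  [2.5→3.5]: (201.9+132.9)/2 × 1 = 167.4
  Sum = 736.325 µg/L·hr
Tail: C_last/k_e = 132.9/0.423 = 314.184
AUC_0→∞ (oral tablet) = 736.325 + 314.184 = 1050.509 µg/L·hr
F = (AUC_ev/D_ev)/(AUC_iv/D_iv) = (1050.509/62.5)/(1110/25) = 16.808144/44.4 = 0.3786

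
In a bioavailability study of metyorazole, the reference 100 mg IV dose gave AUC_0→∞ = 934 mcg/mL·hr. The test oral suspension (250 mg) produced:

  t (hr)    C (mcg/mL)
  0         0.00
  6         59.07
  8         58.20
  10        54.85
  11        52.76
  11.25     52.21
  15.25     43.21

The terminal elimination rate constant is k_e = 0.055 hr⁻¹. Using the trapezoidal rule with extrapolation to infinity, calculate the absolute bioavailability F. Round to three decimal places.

F = 0.621

Trapezoidal AUC_0→15.25 (oral suspension):
  [0→6]: (0.00+59.07)/2 × 6 = 177.21
  [6→8]: (59.07+58.20)/2 × 2 = 117.27
  [8→10]: (58.20+54.85)/2 × 2 = 113.05
  [10→11]: (54.85+52.76)/2 × 1 = 53.805
  [11→11.25]: (52.76+52.21)/2 × 0.25 = 13.12125
  [11.25→15.25]: (52.21+43.21)/2 × 4 = 190.84
  Sum = 665.29625 mcg/mL·hr
Tail: C_last/k_e = 43.21/0.055 = 785.636
AUC_0→∞ (oral suspension) = 665.29625 + 785.636 = 1450.93225 mcg/mL·hr
F = (AUC_ev/D_ev)/(AUC_iv/D_iv) = (1450.93225/250)/(934/100) = 5.803729/9.34 = 0.6214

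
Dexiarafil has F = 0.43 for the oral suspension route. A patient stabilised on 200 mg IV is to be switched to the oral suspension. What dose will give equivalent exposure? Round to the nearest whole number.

For equal systemic exposure: F × D_ev = D_iv
D_ev = D_iv / F = 200 / 0.43 = 465.116 mg

D_oral = 465 mg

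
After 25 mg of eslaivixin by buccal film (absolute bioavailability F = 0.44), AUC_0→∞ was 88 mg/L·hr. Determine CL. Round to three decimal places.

CL = 0.125 L/hr

CL = F × Dose / AUC_0→∞
   = 0.44 × 25 / 88 = 0.125 L/hr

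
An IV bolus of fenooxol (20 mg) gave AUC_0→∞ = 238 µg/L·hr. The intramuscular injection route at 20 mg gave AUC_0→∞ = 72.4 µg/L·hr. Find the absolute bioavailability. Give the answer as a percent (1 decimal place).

F = (AUC_ev / D_ev) / (AUC_iv / D_iv)
  = (72.4/20) / (238/20)
  = 3.62 / 11.9 = 0.3042
  = 30.42%

F = 30.4%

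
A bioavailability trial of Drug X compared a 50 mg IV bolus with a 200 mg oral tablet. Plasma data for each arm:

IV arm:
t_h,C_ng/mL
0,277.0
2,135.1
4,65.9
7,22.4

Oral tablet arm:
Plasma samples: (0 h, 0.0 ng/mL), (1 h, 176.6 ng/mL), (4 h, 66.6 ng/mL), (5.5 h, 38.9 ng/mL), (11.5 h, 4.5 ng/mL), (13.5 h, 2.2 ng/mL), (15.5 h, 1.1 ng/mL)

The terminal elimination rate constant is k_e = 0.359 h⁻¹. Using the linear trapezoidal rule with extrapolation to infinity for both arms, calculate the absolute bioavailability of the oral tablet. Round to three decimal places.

Trapezoidal AUC_0→7 (IV):
  [0→2]: (277.0+135.1)/2 × 2 = 412.1
  [2→4]: (135.1+65.9)/2 × 2 = 201.0
  [4→7]: (65.9+22.4)/2 × 3 = 132.45
  Sum = 745.55 ng/mL·h
IV tail: 22.4/0.359 = 62.396; AUC_iv,0→∞ = 745.55 + 62.396 = 807.946 ng/mL·h
Trapezoidal AUC_0→15.5 (oral tablet):
  [0→1]: (0.0+176.6)/2 × 1 = 88.3
  [1→4]: (176.6+66.6)/2 × 3 = 364.8
  [4→5.5]: (66.6+38.9)/2 × 1.5 = 79.125
  [5.5→11.5]: (38.9+4.5)/2 × 6 = 130.2
  [11.5→13.5]: (4.5+2.2)/2 × 2 = 6.7
  [13.5→15.5]: (2.2+1.1)/2 × 2 = 3.3
  Sum = 672.425 ng/mL·h
oral tablet tail: 1.1/0.359 = 3.064; AUC_ev,0→∞ = 672.425 + 3.064 = 675.489 ng/mL·h
F = (AUC_ev/D_ev)/(AUC_iv/D_iv) = (675.489/200)/(807.946/50) = 3.377445/16.15892 = 0.2090

F = 0.209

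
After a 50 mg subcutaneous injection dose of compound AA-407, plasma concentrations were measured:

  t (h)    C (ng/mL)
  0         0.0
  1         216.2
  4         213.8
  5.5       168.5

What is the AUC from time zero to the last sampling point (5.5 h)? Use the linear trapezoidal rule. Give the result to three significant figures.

AUC = 1040 ng/mL·h

Trapezoidal AUC_0→5.5:
  [0→1]: (0.0+216.2)/2 × 1 = 108.1
  [1→4]: (216.2+213.8)/2 × 3 = 645.0
  [4→5.5]: (213.8+168.5)/2 × 1.5 = 286.725
  Sum = 1039.825 ng/mL·h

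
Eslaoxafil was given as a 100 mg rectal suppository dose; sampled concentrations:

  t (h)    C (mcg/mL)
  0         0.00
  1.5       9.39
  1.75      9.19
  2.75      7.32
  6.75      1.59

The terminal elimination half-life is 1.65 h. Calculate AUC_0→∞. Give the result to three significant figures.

Trapezoidal AUC_0→6.75:
  [0→1.5]: (0.00+9.39)/2 × 1.5 = 7.0425
  [1.5→1.75]: (9.39+9.19)/2 × 0.25 = 2.3225
  [1.75→2.75]: (9.19+7.32)/2 × 1 = 8.255
  [2.75→6.75]: (7.32+1.59)/2 × 4 = 17.82
  Sum = 35.44 mcg/mL·h
k_e = ln2 / t½ = 0.693147 / 1.65 = 0.4201 h^-1
Extrapolated tail: C_last / k_e = 1.59 / 0.4201 = 3.785
AUC_0→∞ = 35.44 + 3.785 = 39.225 mcg/mL·h

AUC = 39.2 mcg/mL·h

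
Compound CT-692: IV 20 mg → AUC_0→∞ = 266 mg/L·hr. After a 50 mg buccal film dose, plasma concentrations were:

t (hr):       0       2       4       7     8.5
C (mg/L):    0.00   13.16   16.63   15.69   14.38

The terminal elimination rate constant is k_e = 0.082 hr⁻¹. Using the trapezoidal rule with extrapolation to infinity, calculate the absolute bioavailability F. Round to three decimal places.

F = 0.435

Trapezoidal AUC_0→8.5 (buccal film):
  [0→2]: (0.00+13.16)/2 × 2 = 13.16
  [2→4]: (13.16+16.63)/2 × 2 = 29.79
  [4→7]: (16.63+15.69)/2 × 3 = 48.48
  [7→8.5]: (15.69+14.38)/2 × 1.5 = 22.5525
  Sum = 113.9825 mg/L·hr
Tail: C_last/k_e = 14.38/0.082 = 175.366
AUC_0→∞ (buccal film) = 113.9825 + 175.366 = 289.3485 mg/L·hr
F = (AUC_ev/D_ev)/(AUC_iv/D_iv) = (289.3485/50)/(266/20) = 5.78697/13.3 = 0.4351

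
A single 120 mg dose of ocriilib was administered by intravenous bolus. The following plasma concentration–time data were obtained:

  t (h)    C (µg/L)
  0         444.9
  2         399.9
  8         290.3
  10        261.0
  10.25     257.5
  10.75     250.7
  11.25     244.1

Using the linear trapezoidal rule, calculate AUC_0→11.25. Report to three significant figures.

Trapezoidal AUC_0→11.25:
  [0→2]: (444.9+399.9)/2 × 2 = 844.8
  [2→8]: (399.9+290.3)/2 × 6 = 2070.6
  [8→10]: (290.3+261.0)/2 × 2 = 551.3
  [10→10.25]: (261.0+257.5)/2 × 0.25 = 64.8125
  [10.25→10.75]: (257.5+250.7)/2 × 0.5 = 127.05
  [10.75→11.25]: (250.7+244.1)/2 × 0.5 = 123.7
  Sum = 3782.2625 µg/L·h

AUC = 3780 µg/L·h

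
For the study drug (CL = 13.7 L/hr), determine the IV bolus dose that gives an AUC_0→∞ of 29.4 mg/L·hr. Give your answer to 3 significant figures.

Dose = 403 mg

Dose_iv = CL × AUC_0→∞
     = 13.7 × 29.4 = 402.78 mg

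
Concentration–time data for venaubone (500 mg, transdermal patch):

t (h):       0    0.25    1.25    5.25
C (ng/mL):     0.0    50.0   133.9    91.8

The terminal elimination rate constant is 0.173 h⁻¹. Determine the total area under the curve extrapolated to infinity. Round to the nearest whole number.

Trapezoidal AUC_0→5.25:
  [0→0.25]: (0.0+50.0)/2 × 0.25 = 6.25
  [0.25→1.25]: (50.0+133.9)/2 × 1 = 91.95
  [1.25→5.25]: (133.9+91.8)/2 × 4 = 451.4
  Sum = 549.6 ng/mL·h
Extrapolated tail: C_last / k_e = 91.8 / 0.173 = 530.636
AUC_0→∞ = 549.6 + 530.636 = 1080.236 ng/mL·h

AUC = 1080 ng/mL·h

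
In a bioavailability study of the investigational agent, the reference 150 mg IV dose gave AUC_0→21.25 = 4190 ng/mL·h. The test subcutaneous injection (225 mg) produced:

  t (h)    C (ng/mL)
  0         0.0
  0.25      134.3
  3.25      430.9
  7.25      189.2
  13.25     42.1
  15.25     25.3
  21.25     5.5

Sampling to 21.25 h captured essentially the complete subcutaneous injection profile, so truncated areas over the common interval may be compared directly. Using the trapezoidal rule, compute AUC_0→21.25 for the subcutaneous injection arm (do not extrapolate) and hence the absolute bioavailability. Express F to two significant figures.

Trapezoidal AUC_0→21.25 (subcutaneous injection):
  [0→0.25]: (0.0+134.3)/2 × 0.25 = 16.7875
  [0.25→3.25]: (134.3+430.9)/2 × 3 = 847.8
  [3.25→7.25]: (430.9+189.2)/2 × 4 = 1240.2
  [7.25→13.25]: (189.2+42.1)/2 × 6 = 693.9
  [13.25→15.25]: (42.1+25.3)/2 × 2 = 67.4
  [15.25→21.25]: (25.3+5.5)/2 × 6 = 92.4
  Sum = 2958.4875 ng/mL·h
F = (AUC_ev/D_ev)/(AUC_iv/D_iv) = (2958.4875/225)/(4190/150) = 13.1488/27.9333 = 0.4707

F = 0.47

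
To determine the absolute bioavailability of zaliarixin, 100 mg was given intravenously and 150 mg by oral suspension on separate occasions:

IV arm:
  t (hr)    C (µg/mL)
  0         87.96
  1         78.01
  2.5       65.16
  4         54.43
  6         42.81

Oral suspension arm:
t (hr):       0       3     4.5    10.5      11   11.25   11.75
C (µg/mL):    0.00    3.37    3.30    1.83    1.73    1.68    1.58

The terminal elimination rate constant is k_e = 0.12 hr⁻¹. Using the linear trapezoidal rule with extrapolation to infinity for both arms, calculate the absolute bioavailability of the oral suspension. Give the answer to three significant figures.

Trapezoidal AUC_0→6 (IV):
  [0→1]: (87.96+78.01)/2 × 1 = 82.985
  [1→2.5]: (78.01+65.16)/2 × 1.5 = 107.3775
  [2.5→4]: (65.16+54.43)/2 × 1.5 = 89.6925
  [4→6]: (54.43+42.81)/2 × 2 = 97.24
  Sum = 377.295 µg/mL·hr
IV tail: 42.81/0.12 = 356.750; AUC_iv,0→∞ = 377.295 + 356.750 = 734.045 µg/mL·hr
Trapezoidal AUC_0→11.75 (oral suspension):
  [0→3]: (0.00+3.37)/2 × 3 = 5.055
  [3→4.5]: (3.37+3.30)/2 × 1.5 = 5.0025
  [4.5→10.5]: (3.30+1.83)/2 × 6 = 15.39
  [10.5→11]: (1.83+1.73)/2 × 0.5 = 0.89
  [11→11.25]: (1.73+1.68)/2 × 0.25 = 0.42625
  [11.25→11.75]: (1.68+1.58)/2 × 0.5 = 0.815
  Sum = 27.57875 µg/mL·hr
oral suspension tail: 1.58/0.12 = 13.167; AUC_ev,0→∞ = 27.57875 + 13.167 = 40.74575 µg/mL·hr
F = (AUC_ev/D_ev)/(AUC_iv/D_iv) = (40.74575/150)/(734.045/100) = 0.271638/7.34045 = 0.0370

F = 0.0370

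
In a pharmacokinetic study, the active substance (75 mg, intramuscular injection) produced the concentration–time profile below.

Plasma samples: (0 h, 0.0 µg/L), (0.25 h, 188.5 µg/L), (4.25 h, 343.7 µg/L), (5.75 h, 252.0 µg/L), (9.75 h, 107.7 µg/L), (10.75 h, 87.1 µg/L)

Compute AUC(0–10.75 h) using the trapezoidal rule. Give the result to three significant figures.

Trapezoidal AUC_0→10.75:
  [0→0.25]: (0.0+188.5)/2 × 0.25 = 23.5625
  [0.25→4.25]: (188.5+343.7)/2 × 4 = 1064.4
  [4.25→5.75]: (343.7+252.0)/2 × 1.5 = 446.775
  [5.75→9.75]: (252.0+107.7)/2 × 4 = 719.4
  [9.75→10.75]: (107.7+87.1)/2 × 1 = 97.4
  Sum = 2351.5375 µg/L·h

AUC = 2350 µg/L·h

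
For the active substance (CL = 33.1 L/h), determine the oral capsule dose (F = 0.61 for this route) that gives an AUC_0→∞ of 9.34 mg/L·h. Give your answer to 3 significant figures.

Dose = CL × AUC_0→∞ / F
     = 33.1 × 9.34 / 0.61 = 506.81 mg

Dose = 507 mg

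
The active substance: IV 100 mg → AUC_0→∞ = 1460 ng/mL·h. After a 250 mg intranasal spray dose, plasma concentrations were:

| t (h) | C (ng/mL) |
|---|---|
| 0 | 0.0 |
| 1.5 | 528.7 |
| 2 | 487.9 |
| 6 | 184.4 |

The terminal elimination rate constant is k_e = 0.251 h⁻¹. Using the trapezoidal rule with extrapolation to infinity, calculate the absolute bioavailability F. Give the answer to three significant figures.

F = 0.748

Trapezoidal AUC_0→6 (intranasal spray):
  [0→1.5]: (0.0+528.7)/2 × 1.5 = 396.525
  [1.5→2]: (528.7+487.9)/2 × 0.5 = 254.15
  [2→6]: (487.9+184.4)/2 × 4 = 1344.6
  Sum = 1995.275 ng/mL·h
Tail: C_last/k_e = 184.4/0.251 = 734.661
AUC_0→∞ (intranasal spray) = 1995.275 + 734.661 = 2729.936 ng/mL·h
F = (AUC_ev/D_ev)/(AUC_iv/D_iv) = (2729.936/250)/(1460/100) = 10.919744/14.6 = 0.7479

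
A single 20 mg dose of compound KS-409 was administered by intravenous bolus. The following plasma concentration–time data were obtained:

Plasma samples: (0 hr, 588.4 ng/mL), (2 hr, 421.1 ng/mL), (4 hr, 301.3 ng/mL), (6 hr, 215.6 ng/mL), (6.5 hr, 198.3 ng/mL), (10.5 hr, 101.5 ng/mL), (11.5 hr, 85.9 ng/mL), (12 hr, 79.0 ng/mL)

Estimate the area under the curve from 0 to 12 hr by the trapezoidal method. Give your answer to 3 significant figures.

AUC = 3090 ng/mL·hr

Trapezoidal AUC_0→12:
  [0→2]: (588.4+421.1)/2 × 2 = 1009.5
  [2→4]: (421.1+301.3)/2 × 2 = 722.4
  [4→6]: (301.3+215.6)/2 × 2 = 516.9
  [6→6.5]: (215.6+198.3)/2 × 0.5 = 103.475
  [6.5→10.5]: (198.3+101.5)/2 × 4 = 599.6
  [10.5→11.5]: (101.5+85.9)/2 × 1 = 93.7
  [11.5→12]: (85.9+79.0)/2 × 0.5 = 41.225
  Sum = 3086.8 ng/mL·hr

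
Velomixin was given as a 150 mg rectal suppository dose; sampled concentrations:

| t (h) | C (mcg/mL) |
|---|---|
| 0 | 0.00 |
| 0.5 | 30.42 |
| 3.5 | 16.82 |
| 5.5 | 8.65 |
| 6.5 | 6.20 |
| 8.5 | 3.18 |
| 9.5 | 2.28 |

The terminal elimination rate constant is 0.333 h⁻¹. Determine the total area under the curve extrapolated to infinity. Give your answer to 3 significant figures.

Trapezoidal AUC_0→9.5:
  [0→0.5]: (0.00+30.42)/2 × 0.5 = 7.605
  [0.5→3.5]: (30.42+16.82)/2 × 3 = 70.86
  [3.5→5.5]: (16.82+8.65)/2 × 2 = 25.47
  [5.5→6.5]: (8.65+6.20)/2 × 1 = 7.425
  [6.5→8.5]: (6.20+3.18)/2 × 2 = 9.38
  [8.5→9.5]: (3.18+2.28)/2 × 1 = 2.73
  Sum = 123.47 mcg/mL·h
Extrapolated tail: C_last / k_e = 2.28 / 0.333 = 6.847
AUC_0→∞ = 123.47 + 6.847 = 130.317 mcg/mL·h

AUC = 130 mcg/mL·h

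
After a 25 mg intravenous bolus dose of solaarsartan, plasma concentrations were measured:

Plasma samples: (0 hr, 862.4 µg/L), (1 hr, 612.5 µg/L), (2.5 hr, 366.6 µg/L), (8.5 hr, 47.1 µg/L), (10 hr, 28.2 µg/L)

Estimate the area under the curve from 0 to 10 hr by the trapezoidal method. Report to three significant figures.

Trapezoidal AUC_0→10:
  [0→1]: (862.4+612.5)/2 × 1 = 737.45
  [1→2.5]: (612.5+366.6)/2 × 1.5 = 734.325
  [2.5→8.5]: (366.6+47.1)/2 × 6 = 1241.1
  [8.5→10]: (47.1+28.2)/2 × 1.5 = 56.475
  Sum = 2769.35 µg/L·hr

AUC = 2770 µg/L·hr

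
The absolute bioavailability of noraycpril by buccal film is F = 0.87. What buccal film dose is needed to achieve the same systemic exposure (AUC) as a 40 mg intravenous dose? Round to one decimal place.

For equal systemic exposure: F × D_ev = D_iv
D_ev = D_iv / F = 40 / 0.87 = 45.977 mg

D_buccal = 46.0 mg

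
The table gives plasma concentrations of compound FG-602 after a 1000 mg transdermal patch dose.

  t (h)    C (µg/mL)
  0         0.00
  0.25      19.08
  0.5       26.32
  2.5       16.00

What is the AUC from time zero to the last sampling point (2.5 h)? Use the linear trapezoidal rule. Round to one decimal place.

AUC = 50.4 µg/mL·h

Trapezoidal AUC_0→2.5:
  [0→0.25]: (0.00+19.08)/2 × 0.25 = 2.385
  [0.25→0.5]: (19.08+26.32)/2 × 0.25 = 5.675
  [0.5→2.5]: (26.32+16.00)/2 × 2 = 42.32
  Sum = 50.38 µg/mL·h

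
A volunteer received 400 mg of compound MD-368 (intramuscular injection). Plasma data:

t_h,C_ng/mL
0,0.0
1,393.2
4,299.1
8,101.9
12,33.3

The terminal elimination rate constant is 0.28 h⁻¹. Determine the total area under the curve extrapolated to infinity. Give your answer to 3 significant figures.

AUC = 2430 ng/mL·h

Trapezoidal AUC_0→12:
  [0→1]: (0.0+393.2)/2 × 1 = 196.6
  [1→4]: (393.2+299.1)/2 × 3 = 1038.45
  [4→8]: (299.1+101.9)/2 × 4 = 802.0
  [8→12]: (101.9+33.3)/2 × 4 = 270.4
  Sum = 2307.45 ng/mL·h
Extrapolated tail: C_last / k_e = 33.3 / 0.28 = 118.929
AUC_0→∞ = 2307.45 + 118.929 = 2426.379 ng/mL·h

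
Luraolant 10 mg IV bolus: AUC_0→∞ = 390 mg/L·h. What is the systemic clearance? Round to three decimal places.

CL = 0.026 L/h

CL = Dose_iv / AUC_0→∞
   = 10 / 390 = 0.025641 L/h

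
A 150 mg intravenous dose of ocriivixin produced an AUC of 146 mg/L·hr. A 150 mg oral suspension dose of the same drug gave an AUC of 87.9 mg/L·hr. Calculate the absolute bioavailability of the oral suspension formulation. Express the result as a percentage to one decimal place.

F = 60.2%

F = (AUC_ev / D_ev) / (AUC_iv / D_iv)
  = (87.9/150) / (146/150)
  = 0.586 / 0.973333 = 0.6021
  = 60.21%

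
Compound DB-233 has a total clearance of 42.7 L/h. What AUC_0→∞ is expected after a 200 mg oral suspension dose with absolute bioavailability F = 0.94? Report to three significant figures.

AUC_0→∞ = F × Dose / CL
        = 0.94 × 200 / 42.7 = 4.40281 mg/L·h

AUC = 4.40 mg/L·h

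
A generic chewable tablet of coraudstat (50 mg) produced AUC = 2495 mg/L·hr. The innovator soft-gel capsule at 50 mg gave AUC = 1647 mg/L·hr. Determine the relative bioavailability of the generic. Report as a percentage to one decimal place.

F_rel = (AUC_test/D_test) / (AUC_ref/D_ref)
      = (2495/50) / (1647/50)
      = 49.9 / 32.94 = 1.5149 = 151.49%

F_rel = 151.5%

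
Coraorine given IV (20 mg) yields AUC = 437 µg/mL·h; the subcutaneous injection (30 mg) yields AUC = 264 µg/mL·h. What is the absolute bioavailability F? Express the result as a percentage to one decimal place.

F = 40.3%

F = (AUC_ev / D_ev) / (AUC_iv / D_iv)
  = (264/30) / (437/20)
  = 8.8 / 21.85 = 0.4027
  = 40.27%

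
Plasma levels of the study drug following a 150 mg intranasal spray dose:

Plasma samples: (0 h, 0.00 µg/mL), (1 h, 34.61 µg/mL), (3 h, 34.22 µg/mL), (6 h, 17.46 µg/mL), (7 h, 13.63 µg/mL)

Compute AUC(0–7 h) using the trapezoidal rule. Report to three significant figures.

AUC = 179 µg/mL·h

Trapezoidal AUC_0→7:
  [0→1]: (0.00+34.61)/2 × 1 = 17.305
  [1→3]: (34.61+34.22)/2 × 2 = 68.83
  [3→6]: (34.22+17.46)/2 × 3 = 77.52
  [6→7]: (17.46+13.63)/2 × 1 = 15.545
  Sum = 179.2 µg/mL·h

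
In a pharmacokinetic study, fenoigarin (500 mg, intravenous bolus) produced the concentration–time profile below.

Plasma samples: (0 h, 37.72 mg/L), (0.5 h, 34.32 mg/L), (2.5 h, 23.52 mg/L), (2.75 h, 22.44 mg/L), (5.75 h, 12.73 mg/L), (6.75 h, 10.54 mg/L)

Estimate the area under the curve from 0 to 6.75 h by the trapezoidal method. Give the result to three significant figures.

Trapezoidal AUC_0→6.75:
  [0→0.5]: (37.72+34.32)/2 × 0.5 = 18.01
  [0.5→2.5]: (34.32+23.52)/2 × 2 = 57.84
  [2.5→2.75]: (23.52+22.44)/2 × 0.25 = 5.745
  [2.75→5.75]: (22.44+12.73)/2 × 3 = 52.755
  [5.75→6.75]: (12.73+10.54)/2 × 1 = 11.635
  Sum = 145.985 mg/L·h

AUC = 146 mg/L·h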